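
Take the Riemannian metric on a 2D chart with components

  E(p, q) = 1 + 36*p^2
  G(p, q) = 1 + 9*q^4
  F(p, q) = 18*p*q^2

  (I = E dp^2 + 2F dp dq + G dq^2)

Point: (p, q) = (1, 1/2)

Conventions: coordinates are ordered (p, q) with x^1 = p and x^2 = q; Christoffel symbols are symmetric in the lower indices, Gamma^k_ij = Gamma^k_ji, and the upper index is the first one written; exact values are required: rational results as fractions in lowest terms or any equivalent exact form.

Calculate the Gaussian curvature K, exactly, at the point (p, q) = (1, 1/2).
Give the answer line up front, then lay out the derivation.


Answer: K = 4608/361201

E = 37, F = 9/2, G = 25/16, EG - F^2 = 601/16 at the point
E_p = 72, E_q = 0, F_p = 9/2, F_q = 18, G_p = 0, G_q = 9/2
E_qq = 0, F_pq = 18, G_pp = 0
K follows from Brioschi's formula, (det M1 - det M2)/(EG - F^2)^2.
M1 = [[-E_qq/2 + F_pq - G_pp/2, E_p/2, F_p - E_q/2], [F_q - G_p/2, E, F], [G_q/2, F, G]] = [[18, 36, 9/2], [18, 37, 9/2], [9/4, 9/2, 25/16]]; det M1 = 18
M2 = [[0, E_q/2, G_p/2], [E_q/2, E, F], [G_p/2, F, G]] = [[0, 0, 0], [0, 37, 9/2], [0, 9/2, 25/16]]; det M2 = 0
det M1 - det M2 = 18; K = 18 / (601/16)^2 = 4608/361201


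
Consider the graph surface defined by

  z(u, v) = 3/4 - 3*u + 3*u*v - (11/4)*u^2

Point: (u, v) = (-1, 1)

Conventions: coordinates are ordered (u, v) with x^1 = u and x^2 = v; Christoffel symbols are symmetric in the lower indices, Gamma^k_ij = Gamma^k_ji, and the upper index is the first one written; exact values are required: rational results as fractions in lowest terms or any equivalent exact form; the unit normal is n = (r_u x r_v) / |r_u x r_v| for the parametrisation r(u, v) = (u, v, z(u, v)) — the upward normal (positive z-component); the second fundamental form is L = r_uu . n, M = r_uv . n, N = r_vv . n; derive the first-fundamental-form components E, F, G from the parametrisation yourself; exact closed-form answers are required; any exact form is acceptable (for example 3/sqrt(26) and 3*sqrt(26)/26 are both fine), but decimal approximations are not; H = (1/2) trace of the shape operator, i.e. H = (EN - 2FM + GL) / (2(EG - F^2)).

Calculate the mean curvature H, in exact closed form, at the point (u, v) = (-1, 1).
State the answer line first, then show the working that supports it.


Answer: H = 176*sqrt(161)/25921

z_u = 11/2, z_v = -3, z_uu = -11/2, z_uv = 3, z_vv = 0
E = 125/4, F = -33/2, G = 10; answer radicand W^2 = 161/4
unnormalised second-form numerators: l = -11/2, m = 3, n = 0; L = l/sqrt(161/4), and similarly M = m/sqrt(W^2), N = n/sqrt(W^2)
H = (E*n - 2*F*m + G*l) / (2*(EG - F^2)*sqrt(W^2)); E*n - 2*F*m + G*l = 44, EG - F^2 = 161/4, so H = (88/161)/sqrt(161/4)


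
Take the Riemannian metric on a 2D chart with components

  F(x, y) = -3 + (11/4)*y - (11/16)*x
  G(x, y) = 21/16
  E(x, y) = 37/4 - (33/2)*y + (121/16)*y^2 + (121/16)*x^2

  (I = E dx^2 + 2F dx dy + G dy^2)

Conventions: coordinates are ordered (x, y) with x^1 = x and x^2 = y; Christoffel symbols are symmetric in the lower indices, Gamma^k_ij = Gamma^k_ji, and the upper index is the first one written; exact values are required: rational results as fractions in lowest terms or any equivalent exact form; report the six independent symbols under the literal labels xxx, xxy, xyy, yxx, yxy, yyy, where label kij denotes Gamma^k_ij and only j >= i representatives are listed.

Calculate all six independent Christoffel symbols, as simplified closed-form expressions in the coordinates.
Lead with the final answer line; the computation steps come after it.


Answer: Gamma_xxx = (-1331*x*y + 3872*x + 5324*y^2 - 11132*y + 5808)/(2420*x^2 + 968*x*y - 1056*x + 605*y^2 - 1320*y + 804), Gamma_xxy = (2541*y - 2772)/(2420*x^2 + 968*x*y - 1056*x + 605*y^2 - 1320*y + 804), Gamma_xyy = 924/(2420*x^2 + 968*x*y - 1056*x + 605*y^2 - 1320*y + 804), Gamma_yxx = (-14641*x^2*y + 15972*x^2 - 5324*x*y + 5808*x - 14641*y^3 + 46585*y^2 - 49852*y + 17908)/(2420*x^2 + 968*x*y - 1056*x + 605*y^2 - 1320*y + 804), Gamma_yxy = (1331*x*y - 1452*x - 5324*y^2 + 11616*y - 6336)/(2420*x^2 + 968*x*y - 1056*x + 605*y^2 - 1320*y + 804), Gamma_yyy = (484*x - 1936*y + 2112)/(2420*x^2 + 968*x*y - 1056*x + 605*y^2 - 1320*y + 804)

E = 37/4 - (33/2)*y + (121/16)*y^2 + (121/16)*x^2; F = -3 + (11/4)*y - (11/16)*x; G = 21/16
Gamma^k_ij = (1/2) g^{kl} (d_i g_jl + d_j g_il - d_l g_ij), with g^inv = (1/(EG-F^2)) [[G, -F], [-F, E]]
first partials: E_x = (121/8)*x, E_y = -33/2 + (121/8)*y, F_x = -11/16, F_y = 11/4, G_x = 0, G_y = 0
D = EG - F^2 = 201/64 - (165/32)*y - (33/8)*x + (605/256)*y^2 + (121/32)*x*y + (605/64)*x^2
expanded: Gamma^x_xx = (G E_x - 2F F_x + F E_y)/(2D), Gamma^x_xy = (G E_y - F G_x)/(2D), Gamma^x_yy = (2G F_y - G G_x - F G_y)/(2D), Gamma^y_xx = (2E F_x - E E_y - F E_x)/(2D), Gamma^y_xy = (E G_x - F E_y)/(2D), Gamma^y_yy = (E G_y - 2F F_y + F G_x)/(2D); substitute and cancel common factors


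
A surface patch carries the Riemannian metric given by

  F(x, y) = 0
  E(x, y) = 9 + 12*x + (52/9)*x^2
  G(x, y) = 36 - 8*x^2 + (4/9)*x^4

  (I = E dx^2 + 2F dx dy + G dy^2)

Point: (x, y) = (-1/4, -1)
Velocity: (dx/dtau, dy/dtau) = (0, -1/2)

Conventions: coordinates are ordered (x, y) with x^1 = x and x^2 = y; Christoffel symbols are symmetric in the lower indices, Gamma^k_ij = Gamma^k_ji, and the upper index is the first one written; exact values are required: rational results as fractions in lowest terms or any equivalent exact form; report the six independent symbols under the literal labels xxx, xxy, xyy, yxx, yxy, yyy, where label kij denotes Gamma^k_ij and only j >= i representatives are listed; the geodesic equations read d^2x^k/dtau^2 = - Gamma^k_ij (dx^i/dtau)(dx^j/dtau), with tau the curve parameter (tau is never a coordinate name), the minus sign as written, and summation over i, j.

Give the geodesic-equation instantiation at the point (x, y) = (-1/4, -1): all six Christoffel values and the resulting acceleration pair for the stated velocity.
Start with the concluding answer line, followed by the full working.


Answer: Gamma_xxx = 164/229, Gamma_xxy = 0, Gamma_xyy = -143/458, Gamma_yxx = 0, Gamma_yxy = 8/143, Gamma_yyy = 0; accelerations (d^2x/dtau^2, d^2y/dtau^2) = (143/1832, 0)

E = 229/36, F = 0, G = 20449/576 at the point
E_x = 82/9, E_y = 0, F_x = 0, F_y = 0, G_x = 143/36, G_y = 0
EG - F^2 = 4682821/20736;  g^inv = (20736/4682821) * [[20449/576, 0], [0, 229/36]]
first-kind symbols [ij,l] = (1/2)(d_i g_jl + d_j g_il - d_l g_ij): [xx,x] = E_x/2 = 41/9, [xx,y] = F_x - E_y/2 = 0, [xy,x] = E_y/2 = 0, [xy,y] = G_x/2 = 143/72, [yy,x] = F_y - G_x/2 = -143/72, [yy,y] = G_y/2 = 0
Gamma^x_ij = (G*[ij,x] - F*[ij,y])/(EG - F^2), Gamma^y_ij = (E*[ij,y] - F*[ij,x])/(EG - F^2)
Gamma_xxx = 164/229, Gamma_xxy = 0, Gamma_xyy = -143/458, Gamma_yxx = 0, Gamma_yxy = 8/143, Gamma_yyy = 0
d^2x/dtau^2 = -(Gamma_xxx*(0)^2 + 2*Gamma_xxy*(0)*(-1/2) + Gamma_xyy*(-1/2)^2) = 143/1832
d^2y/dtau^2 = -(Gamma_yxx*(0)^2 + 2*Gamma_yxy*(0)*(-1/2) + Gamma_yyy*(-1/2)^2) = 0


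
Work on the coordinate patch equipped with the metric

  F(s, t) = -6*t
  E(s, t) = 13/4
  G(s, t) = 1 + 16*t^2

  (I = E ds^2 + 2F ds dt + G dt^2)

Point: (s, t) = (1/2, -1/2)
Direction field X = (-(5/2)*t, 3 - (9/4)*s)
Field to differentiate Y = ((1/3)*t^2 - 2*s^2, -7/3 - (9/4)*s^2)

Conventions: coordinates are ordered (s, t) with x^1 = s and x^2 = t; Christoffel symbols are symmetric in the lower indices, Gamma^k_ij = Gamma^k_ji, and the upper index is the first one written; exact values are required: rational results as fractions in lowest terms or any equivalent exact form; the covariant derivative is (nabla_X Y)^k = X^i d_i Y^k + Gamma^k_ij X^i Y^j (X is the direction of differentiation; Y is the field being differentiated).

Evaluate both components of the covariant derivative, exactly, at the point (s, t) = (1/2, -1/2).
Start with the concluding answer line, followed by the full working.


Answer: (nabla_X Y)^s = 635/464, (nabla_X Y)^t = 1475/464

E = 13/4, F = 3, G = 5 at the point
E_s = 0, E_t = 0, F_s = 0, F_t = -6, G_s = 0, G_t = -16
EG - F^2 = 29/4;  g^inv = (4/29) * [[5, -3], [-3, 13/4]]
first-kind symbols [ij,l] = (1/2)(d_i g_jl + d_j g_il - d_l g_ij): [ss,s] = E_s/2 = 0, [ss,t] = F_s - E_t/2 = 0, [st,s] = E_t/2 = 0, [st,t] = G_s/2 = 0, [tt,s] = F_t - G_s/2 = -6, [tt,t] = G_t/2 = -8
Gamma^s_ij = (G*[ij,s] - F*[ij,t])/(EG - F^2), Gamma^t_ij = (E*[ij,t] - F*[ij,s])/(EG - F^2)
Gamma_sss = 0, Gamma_sst = 0, Gamma_stt = -24/29, Gamma_tss = 0, Gamma_tst = 0, Gamma_ttt = -32/29
X = (5/4, 15/8), Y = (-5/12, -139/48) at the point


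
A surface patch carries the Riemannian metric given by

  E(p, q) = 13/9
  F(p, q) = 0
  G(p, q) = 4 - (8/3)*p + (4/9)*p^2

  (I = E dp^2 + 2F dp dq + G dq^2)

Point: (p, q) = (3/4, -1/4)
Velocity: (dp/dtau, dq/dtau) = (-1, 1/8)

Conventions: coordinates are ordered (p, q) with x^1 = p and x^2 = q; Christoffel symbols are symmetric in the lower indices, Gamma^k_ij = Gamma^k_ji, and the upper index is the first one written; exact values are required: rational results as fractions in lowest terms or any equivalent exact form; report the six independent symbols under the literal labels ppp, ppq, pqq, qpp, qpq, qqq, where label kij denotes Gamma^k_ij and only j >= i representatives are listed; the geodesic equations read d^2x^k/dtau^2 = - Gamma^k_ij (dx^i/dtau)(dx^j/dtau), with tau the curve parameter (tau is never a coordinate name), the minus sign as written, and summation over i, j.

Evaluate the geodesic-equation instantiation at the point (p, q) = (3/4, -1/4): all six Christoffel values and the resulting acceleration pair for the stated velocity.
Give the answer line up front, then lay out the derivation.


Answer: Gamma_ppp = 0, Gamma_ppq = 0, Gamma_pqq = 9/13, Gamma_qpp = 0, Gamma_qpq = -4/9, Gamma_qqq = 0; accelerations (d^2p/dtau^2, d^2q/dtau^2) = (-9/832, -1/9)

E = 13/9, F = 0, G = 9/4 at the point
E_p = 0, E_q = 0, F_p = 0, F_q = 0, G_p = -2, G_q = 0
EG - F^2 = 13/4;  g^inv = (4/13) * [[9/4, 0], [0, 13/9]]
first-kind symbols [ij,l] = (1/2)(d_i g_jl + d_j g_il - d_l g_ij): [pp,p] = E_p/2 = 0, [pp,q] = F_p - E_q/2 = 0, [pq,p] = E_q/2 = 0, [pq,q] = G_p/2 = -1, [qq,p] = F_q - G_p/2 = 1, [qq,q] = G_q/2 = 0
Gamma^p_ij = (G*[ij,p] - F*[ij,q])/(EG - F^2), Gamma^q_ij = (E*[ij,q] - F*[ij,p])/(EG - F^2)
Gamma_ppp = 0, Gamma_ppq = 0, Gamma_pqq = 9/13, Gamma_qpp = 0, Gamma_qpq = -4/9, Gamma_qqq = 0
d^2p/dtau^2 = -(Gamma_ppp*(-1)^2 + 2*Gamma_ppq*(-1)*(1/8) + Gamma_pqq*(1/8)^2) = -9/832
d^2q/dtau^2 = -(Gamma_qpp*(-1)^2 + 2*Gamma_qpq*(-1)*(1/8) + Gamma_qqq*(1/8)^2) = -1/9


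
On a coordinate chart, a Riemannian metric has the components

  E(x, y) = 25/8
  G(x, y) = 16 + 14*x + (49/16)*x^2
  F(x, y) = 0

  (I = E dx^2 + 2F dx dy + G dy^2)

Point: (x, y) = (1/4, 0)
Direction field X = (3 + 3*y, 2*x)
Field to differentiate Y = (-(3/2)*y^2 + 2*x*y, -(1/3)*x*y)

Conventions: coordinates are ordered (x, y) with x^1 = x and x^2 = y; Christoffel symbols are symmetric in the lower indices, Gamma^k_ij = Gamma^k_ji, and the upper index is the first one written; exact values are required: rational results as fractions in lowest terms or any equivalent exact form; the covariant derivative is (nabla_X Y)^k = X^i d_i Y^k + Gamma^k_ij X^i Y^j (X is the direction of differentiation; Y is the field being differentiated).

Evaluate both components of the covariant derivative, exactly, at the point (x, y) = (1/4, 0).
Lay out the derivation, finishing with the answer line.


E = 25/8, F = 0, G = 5041/256 at the point
E_x = 0, E_y = 0, F_x = 0, F_y = 0, G_x = 497/32, G_y = 0
EG - F^2 = 126025/2048;  g^inv = (2048/126025) * [[5041/256, 0], [0, 25/8]]
first-kind symbols [ij,l] = (1/2)(d_i g_jl + d_j g_il - d_l g_ij): [xx,x] = E_x/2 = 0, [xx,y] = F_x - E_y/2 = 0, [xy,x] = E_y/2 = 0, [xy,y] = G_x/2 = 497/64, [yy,x] = F_y - G_x/2 = -497/64, [yy,y] = G_y/2 = 0
Gamma^x_ij = (G*[ij,x] - F*[ij,y])/(EG - F^2), Gamma^y_ij = (E*[ij,y] - F*[ij,x])/(EG - F^2)
Gamma_xxx = 0, Gamma_xxy = 0, Gamma_xyy = -497/200, Gamma_yxx = 0, Gamma_yxy = 28/71, Gamma_yyy = 0
X = (3, 1/2), Y = (0, 0) at the point

Answer: (nabla_X Y)^x = 1/4, (nabla_X Y)^y = -1/24


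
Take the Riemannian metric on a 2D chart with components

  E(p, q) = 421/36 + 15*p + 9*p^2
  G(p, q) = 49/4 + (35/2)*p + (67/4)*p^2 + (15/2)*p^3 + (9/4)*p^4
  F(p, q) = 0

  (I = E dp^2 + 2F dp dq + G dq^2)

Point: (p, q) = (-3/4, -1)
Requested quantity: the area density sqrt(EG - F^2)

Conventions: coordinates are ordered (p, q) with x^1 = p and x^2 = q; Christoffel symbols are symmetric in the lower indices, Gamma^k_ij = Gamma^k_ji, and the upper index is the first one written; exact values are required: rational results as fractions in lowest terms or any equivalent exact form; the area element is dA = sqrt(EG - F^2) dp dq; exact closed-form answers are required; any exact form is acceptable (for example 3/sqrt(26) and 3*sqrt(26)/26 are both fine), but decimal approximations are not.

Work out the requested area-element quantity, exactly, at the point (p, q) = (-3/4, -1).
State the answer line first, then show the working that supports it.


Answer: sqrt(EG - F^2) = 79*sqrt(793)/384

E = 793/144, F = 0, G = 6241/1024; EG - F^2 = 4949113/147456


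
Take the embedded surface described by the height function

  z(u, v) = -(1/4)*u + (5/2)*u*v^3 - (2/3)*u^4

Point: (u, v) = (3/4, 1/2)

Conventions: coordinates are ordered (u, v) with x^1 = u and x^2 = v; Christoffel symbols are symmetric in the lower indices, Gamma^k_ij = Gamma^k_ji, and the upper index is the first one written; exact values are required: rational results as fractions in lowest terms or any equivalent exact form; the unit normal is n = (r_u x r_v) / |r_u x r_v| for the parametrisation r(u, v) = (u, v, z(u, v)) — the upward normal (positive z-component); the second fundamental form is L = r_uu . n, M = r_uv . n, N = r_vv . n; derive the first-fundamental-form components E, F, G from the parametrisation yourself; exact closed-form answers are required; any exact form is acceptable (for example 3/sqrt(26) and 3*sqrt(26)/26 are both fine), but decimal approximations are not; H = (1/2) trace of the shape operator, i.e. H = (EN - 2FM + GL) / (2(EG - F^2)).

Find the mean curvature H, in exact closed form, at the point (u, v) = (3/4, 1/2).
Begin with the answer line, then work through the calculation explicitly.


Answer: H = 68472*sqrt(5)/609725

z_u = -17/16, z_v = 45/32, z_uu = -9/2, z_uv = 15/8, z_vv = 45/8
E = 545/256, F = -765/512, G = 3049/1024; answer radicand W^2 = 4205/1024
unnormalised second-form numerators: l = -9/2, m = 15/8, n = 45/8; L = l/sqrt(4205/1024), and similarly M = m/sqrt(W^2), N = n/sqrt(W^2)
H = (E*n - 2*F*m + G*l) / (2*(EG - F^2)*sqrt(W^2)); E*n - 2*F*m + G*l = 8559/2048, EG - F^2 = 4205/1024, so H = (8559/16820)/sqrt(4205/1024)


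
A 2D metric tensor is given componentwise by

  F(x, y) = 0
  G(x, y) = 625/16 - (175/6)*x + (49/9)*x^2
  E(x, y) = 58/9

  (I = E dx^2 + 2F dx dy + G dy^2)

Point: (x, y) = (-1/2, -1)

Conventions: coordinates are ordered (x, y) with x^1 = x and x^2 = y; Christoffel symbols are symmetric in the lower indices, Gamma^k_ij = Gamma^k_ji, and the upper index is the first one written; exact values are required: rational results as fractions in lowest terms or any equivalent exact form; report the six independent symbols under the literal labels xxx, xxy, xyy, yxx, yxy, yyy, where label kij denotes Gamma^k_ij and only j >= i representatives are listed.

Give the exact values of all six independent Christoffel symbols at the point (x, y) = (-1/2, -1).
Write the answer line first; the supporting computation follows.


Answer: Gamma_xxx = 0, Gamma_xxy = 0, Gamma_xyy = 623/232, Gamma_yxx = 0, Gamma_yxy = -28/89, Gamma_yyy = 0

E = 58/9, F = 0, G = 7921/144 at the point
E_x = 0, E_y = 0, F_x = 0, F_y = 0, G_x = -623/18, G_y = 0
EG - F^2 = 229709/648;  g^inv = (648/229709) * [[7921/144, 0], [0, 58/9]]
first-kind symbols [ij,l] = (1/2)(d_i g_jl + d_j g_il - d_l g_ij): [xx,x] = E_x/2 = 0, [xx,y] = F_x - E_y/2 = 0, [xy,x] = E_y/2 = 0, [xy,y] = G_x/2 = -623/36, [yy,x] = F_y - G_x/2 = 623/36, [yy,y] = G_y/2 = 0
Gamma^x_ij = (G*[ij,x] - F*[ij,y])/(EG - F^2), Gamma^y_ij = (E*[ij,y] - F*[ij,x])/(EG - F^2)


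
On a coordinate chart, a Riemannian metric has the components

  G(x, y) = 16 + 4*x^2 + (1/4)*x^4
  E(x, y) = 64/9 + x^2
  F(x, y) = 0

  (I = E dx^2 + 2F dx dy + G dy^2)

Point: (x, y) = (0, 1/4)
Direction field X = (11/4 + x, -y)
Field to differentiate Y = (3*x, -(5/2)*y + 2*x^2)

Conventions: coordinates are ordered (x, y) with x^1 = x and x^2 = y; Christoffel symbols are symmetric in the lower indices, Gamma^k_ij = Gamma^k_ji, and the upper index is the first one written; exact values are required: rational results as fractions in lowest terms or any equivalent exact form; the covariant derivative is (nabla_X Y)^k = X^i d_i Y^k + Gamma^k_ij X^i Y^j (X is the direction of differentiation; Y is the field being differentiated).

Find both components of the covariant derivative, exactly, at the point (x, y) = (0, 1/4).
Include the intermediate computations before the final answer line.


E = 64/9, F = 0, G = 16 at the point
E_x = 0, E_y = 0, F_x = 0, F_y = 0, G_x = 0, G_y = 0
EG - F^2 = 1024/9;  g^inv = (9/1024) * [[16, 0], [0, 64/9]]
first-kind symbols [ij,l] = (1/2)(d_i g_jl + d_j g_il - d_l g_ij): [xx,x] = E_x/2 = 0, [xx,y] = F_x - E_y/2 = 0, [xy,x] = E_y/2 = 0, [xy,y] = G_x/2 = 0, [yy,x] = F_y - G_x/2 = 0, [yy,y] = G_y/2 = 0
Gamma^x_ij = (G*[ij,x] - F*[ij,y])/(EG - F^2), Gamma^y_ij = (E*[ij,y] - F*[ij,x])/(EG - F^2)
Gamma_xxx = 0, Gamma_xxy = 0, Gamma_xyy = 0, Gamma_yxx = 0, Gamma_yxy = 0, Gamma_yyy = 0
X = (11/4, -1/4), Y = (0, -5/8) at the point

Answer: (nabla_X Y)^x = 33/4, (nabla_X Y)^y = 5/8


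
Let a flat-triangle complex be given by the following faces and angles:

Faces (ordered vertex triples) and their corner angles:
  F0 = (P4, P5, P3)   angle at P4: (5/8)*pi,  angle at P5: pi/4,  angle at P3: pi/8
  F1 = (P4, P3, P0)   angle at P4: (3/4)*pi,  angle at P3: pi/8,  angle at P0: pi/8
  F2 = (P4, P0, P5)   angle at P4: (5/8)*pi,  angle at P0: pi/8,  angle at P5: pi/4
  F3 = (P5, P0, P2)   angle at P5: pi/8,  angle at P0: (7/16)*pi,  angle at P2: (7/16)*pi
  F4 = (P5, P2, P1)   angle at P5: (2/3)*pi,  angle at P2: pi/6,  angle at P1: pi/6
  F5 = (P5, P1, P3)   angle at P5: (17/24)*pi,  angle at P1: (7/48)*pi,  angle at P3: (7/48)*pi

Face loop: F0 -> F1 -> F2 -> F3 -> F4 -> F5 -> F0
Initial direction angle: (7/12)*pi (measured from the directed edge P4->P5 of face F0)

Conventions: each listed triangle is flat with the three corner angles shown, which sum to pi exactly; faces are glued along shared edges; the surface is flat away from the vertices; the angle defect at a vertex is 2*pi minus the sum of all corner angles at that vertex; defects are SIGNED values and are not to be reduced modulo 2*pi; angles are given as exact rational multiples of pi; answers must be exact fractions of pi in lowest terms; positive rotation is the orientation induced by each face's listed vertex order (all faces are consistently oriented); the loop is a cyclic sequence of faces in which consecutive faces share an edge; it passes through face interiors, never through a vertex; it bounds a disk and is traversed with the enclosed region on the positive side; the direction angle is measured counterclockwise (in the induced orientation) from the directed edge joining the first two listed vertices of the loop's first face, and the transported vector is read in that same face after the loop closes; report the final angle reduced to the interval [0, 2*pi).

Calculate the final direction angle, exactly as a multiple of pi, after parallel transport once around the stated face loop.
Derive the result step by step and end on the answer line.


enclosed vertex P4: corner angles sum to 2*pi, defect = 2*pi - 2*pi = 0
enclosed vertex P5: corner angles sum to 2*pi, defect = 2*pi - 2*pi = 0
the final direction is the initial angle plus the enclosed defects, taken mod 2*pi in the induced orientation
final angle = (7/12)*pi + 0 = (7/12)*pi (mod 2*pi)

Answer: final direction angle = (7/12)*pi


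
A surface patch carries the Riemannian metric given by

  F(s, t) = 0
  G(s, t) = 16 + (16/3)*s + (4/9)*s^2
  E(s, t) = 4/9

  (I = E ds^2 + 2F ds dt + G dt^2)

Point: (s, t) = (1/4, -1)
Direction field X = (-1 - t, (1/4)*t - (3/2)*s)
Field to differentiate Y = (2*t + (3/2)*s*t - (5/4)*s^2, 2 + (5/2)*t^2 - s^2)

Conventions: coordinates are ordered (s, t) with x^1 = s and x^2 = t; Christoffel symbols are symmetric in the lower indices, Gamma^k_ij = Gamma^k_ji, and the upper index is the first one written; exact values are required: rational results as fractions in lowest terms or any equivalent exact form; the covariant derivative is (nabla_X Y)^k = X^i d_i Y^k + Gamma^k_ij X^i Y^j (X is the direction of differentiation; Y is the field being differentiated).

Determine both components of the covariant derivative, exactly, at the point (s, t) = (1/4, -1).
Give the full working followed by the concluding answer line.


E = 4/9, F = 0, G = 625/36 at the point
E_s = 0, E_t = 0, F_s = 0, F_t = 0, G_s = 50/9, G_t = 0
EG - F^2 = 625/81;  g^inv = (81/625) * [[625/36, 0], [0, 4/9]]
first-kind symbols [ij,l] = (1/2)(d_i g_jl + d_j g_il - d_l g_ij): [ss,s] = E_s/2 = 0, [ss,t] = F_s - E_t/2 = 0, [st,s] = E_t/2 = 0, [st,t] = G_s/2 = 25/9, [tt,s] = F_t - G_s/2 = -25/9, [tt,t] = G_t/2 = 0
Gamma^s_ij = (G*[ij,s] - F*[ij,t])/(EG - F^2), Gamma^t_ij = (E*[ij,t] - F*[ij,s])/(EG - F^2)
Gamma_sss = 0, Gamma_sst = 0, Gamma_stt = -25/4, Gamma_tss = 0, Gamma_tst = 4/25, Gamma_ttt = 0
X = (0, -5/8), Y = (-157/64, 71/16) at the point

Answer: (nabla_X Y)^s = 8115/512, (nabla_X Y)^t = 2157/640


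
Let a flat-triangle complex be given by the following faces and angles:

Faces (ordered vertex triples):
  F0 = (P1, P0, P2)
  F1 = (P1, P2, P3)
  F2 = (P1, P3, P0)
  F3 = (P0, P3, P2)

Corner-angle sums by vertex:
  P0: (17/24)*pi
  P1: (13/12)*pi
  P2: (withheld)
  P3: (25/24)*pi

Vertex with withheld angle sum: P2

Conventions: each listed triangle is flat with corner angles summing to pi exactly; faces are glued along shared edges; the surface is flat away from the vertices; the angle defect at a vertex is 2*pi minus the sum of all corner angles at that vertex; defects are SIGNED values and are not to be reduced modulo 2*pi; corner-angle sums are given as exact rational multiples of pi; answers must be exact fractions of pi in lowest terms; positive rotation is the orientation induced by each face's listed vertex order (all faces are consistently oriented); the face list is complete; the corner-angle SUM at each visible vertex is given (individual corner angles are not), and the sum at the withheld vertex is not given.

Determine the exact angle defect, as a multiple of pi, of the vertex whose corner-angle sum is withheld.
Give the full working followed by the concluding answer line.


V = 4, E = 6, F = 4; chi = V - E + F = 2
Gauss-Bonnet: total defect = 2*pi*chi = 4*pi; visible defects sum to (19/6)*pi

Answer: defect(P2) = (5/6)*pi


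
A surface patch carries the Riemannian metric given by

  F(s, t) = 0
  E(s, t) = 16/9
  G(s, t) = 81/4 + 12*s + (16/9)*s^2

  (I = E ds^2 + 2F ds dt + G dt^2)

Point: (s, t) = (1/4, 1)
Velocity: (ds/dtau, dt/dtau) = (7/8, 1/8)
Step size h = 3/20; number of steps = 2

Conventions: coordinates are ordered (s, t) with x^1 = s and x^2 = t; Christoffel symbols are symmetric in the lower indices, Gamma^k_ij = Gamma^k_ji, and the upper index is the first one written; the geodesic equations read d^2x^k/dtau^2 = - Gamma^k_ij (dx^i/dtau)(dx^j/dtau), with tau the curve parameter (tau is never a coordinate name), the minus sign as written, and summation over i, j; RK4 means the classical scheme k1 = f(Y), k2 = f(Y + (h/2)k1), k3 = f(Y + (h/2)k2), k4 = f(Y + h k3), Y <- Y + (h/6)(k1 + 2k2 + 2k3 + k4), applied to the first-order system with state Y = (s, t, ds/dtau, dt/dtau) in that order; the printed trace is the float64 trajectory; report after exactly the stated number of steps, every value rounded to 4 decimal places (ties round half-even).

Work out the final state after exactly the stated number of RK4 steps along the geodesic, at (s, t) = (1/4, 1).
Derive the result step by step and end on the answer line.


f(Y) = (ds/dtau, dt/dtau, -Gamma^s_ij Y'^i Y'^j, -Gamma^t_ij Y'^i Y'^j) with the Gammas evaluated at the stage position; h = 0.150000; intermediate values shown to 6 dp
step 0: s = 0.2500, t = 1.0000, ds/dtau = 0.8750, dt/dtau = 0.1250
step 1:
  k1: at (s, t) = (0.250000, 1.000000), (ds/dtau, dt/dtau) = (0.875000, 0.125000); Gamma_sss = 0.000000, Gamma_sst = 0.000000, Gamma_stt = -3.625000, Gamma_tss = 0.000000, Gamma_tst = 0.275862, Gamma_ttt = 0.000000; k1 = (0.875000, 0.125000, 0.056641, -0.060345)
  k2: at (s, t) = (0.315625, 1.009375), (ds/dtau, dt/dtau) = (0.879248, 0.120474); Gamma_sss = 0.000000, Gamma_sst = 0.000000, Gamma_stt = -3.690625, Gamma_tss = 0.000000, Gamma_tst = 0.270957, Gamma_ttt = 0.000000; k2 = (0.879248, 0.120474, 0.053566, -0.057403)
  k3: at (s, t) = (0.315944, 1.009036), (ds/dtau, dt/dtau) = (0.879017, 0.120695); Gamma_sss = 0.000000, Gamma_sst = 0.000000, Gamma_stt = -3.690944, Gamma_tss = 0.000000, Gamma_tst = 0.270933, Gamma_ttt = 0.000000; k3 = (0.879017, 0.120695, 0.053767, -0.057488)
  k4: at (s, t) = (0.381853, 1.018104), (ds/dtau, dt/dtau) = (0.883065, 0.116377); Gamma_sss = 0.000000, Gamma_sst = 0.000000, Gamma_stt = -3.756853, Gamma_tss = 0.000000, Gamma_tst = 0.266180, Gamma_ttt = 0.000000; k4 = (0.883065, 0.116377, 0.050881, -0.054710)
  Y <- Y + (h/6)(k1 + 2k2 + 2k3 + k4): s = 0.3819, t = 1.0181, ds/dtau = 0.8831, dt/dtau = 0.1164
step 2:
  k1: at (s, t) = (0.381865, 1.018093), (ds/dtau, dt/dtau) = (0.883055, 0.116379); Gamma_sss = 0.000000, Gamma_sst = 0.000000, Gamma_stt = -3.756865, Gamma_tss = 0.000000, Gamma_tst = 0.266179, Gamma_ttt = 0.000000; k1 = (0.883055, 0.116379, 0.050883, -0.054710)
  k2: at (s, t) = (0.448094, 1.026821), (ds/dtau, dt/dtau) = (0.886871, 0.112276); Gamma_sss = 0.000000, Gamma_sst = 0.000000, Gamma_stt = -3.823094, Gamma_tss = 0.000000, Gamma_tst = 0.261568, Gamma_ttt = 0.000000; k2 = (0.886871, 0.112276, 0.048193, -0.052091)
  k3: at (s, t) = (0.448380, 1.026514), (ds/dtau, dt/dtau) = (0.886669, 0.112472); Gamma_sss = 0.000000, Gamma_sst = 0.000000, Gamma_stt = -3.823380, Gamma_tss = 0.000000, Gamma_tst = 0.261549, Gamma_ttt = 0.000000; k3 = (0.886669, 0.112472, 0.048366, -0.052166)
  k4: at (s, t) = (0.514865, 1.034964), (ds/dtau, dt/dtau) = (0.890310, 0.108554); Gamma_sss = 0.000000, Gamma_sst = 0.000000, Gamma_stt = -3.889865, Gamma_tss = 0.000000, Gamma_tst = 0.257078, Gamma_ttt = 0.000000; k4 = (0.890310, 0.108554, 0.045838, -0.049692)
  Y <- Y + (h/6)(k1 + 2k2 + 2k3 + k4): s = 0.5149, t = 1.0350, ds/dtau = 0.8903, dt/dtau = 0.1086

Answer: s = 0.5149, t = 1.0350, ds/dtau = 0.8903, dt/dtau = 0.1086


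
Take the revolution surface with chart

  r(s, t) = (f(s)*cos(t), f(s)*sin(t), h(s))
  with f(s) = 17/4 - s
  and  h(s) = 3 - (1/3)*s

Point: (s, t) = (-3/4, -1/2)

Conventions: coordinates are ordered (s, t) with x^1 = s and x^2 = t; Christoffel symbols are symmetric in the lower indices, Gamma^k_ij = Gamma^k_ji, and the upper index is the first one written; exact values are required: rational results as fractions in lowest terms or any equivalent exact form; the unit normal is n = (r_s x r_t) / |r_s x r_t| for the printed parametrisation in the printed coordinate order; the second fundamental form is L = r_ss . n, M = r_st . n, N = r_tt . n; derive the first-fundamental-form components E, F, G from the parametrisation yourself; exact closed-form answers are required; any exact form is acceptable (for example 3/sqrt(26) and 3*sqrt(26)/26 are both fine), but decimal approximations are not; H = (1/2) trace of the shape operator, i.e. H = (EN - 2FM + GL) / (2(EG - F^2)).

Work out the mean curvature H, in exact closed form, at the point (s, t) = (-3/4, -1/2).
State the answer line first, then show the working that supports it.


Answer: H = -sqrt(10)/100

f = 5, f' = -1, f'' = 0, h' = -1/3, h'' = 0
E = 10/9, F = 0, G = 25; answer radicand W^2 = 10/9
unnormalised second-form numerators: l = 0, m = 0, n = -5/3; L = l/sqrt(10/9), and similarly M = m/sqrt(W^2), N = n/sqrt(W^2)
H = (E*n - 2*F*m + G*l) / (2*(EG - F^2)*sqrt(W^2)); E*n - 2*F*m + G*l = -50/27, EG - F^2 = 250/9, so H = (-1/30)/sqrt(10/9)


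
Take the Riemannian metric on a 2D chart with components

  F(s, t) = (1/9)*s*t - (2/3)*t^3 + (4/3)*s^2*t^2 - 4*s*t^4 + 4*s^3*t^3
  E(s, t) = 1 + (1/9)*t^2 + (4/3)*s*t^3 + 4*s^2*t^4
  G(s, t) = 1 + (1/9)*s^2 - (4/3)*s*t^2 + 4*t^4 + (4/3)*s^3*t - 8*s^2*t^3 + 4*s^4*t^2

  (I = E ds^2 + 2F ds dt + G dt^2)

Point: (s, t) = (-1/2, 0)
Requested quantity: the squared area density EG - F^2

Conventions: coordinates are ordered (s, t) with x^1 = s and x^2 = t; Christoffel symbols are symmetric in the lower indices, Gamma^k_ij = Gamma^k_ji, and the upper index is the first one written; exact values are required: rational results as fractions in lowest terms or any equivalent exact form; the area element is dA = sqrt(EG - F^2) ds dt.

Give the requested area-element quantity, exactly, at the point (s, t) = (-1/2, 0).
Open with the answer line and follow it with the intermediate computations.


Answer: EG - F^2 = 37/36

E = 1, F = 0, G = 37/36; EG - F^2 = 37/36


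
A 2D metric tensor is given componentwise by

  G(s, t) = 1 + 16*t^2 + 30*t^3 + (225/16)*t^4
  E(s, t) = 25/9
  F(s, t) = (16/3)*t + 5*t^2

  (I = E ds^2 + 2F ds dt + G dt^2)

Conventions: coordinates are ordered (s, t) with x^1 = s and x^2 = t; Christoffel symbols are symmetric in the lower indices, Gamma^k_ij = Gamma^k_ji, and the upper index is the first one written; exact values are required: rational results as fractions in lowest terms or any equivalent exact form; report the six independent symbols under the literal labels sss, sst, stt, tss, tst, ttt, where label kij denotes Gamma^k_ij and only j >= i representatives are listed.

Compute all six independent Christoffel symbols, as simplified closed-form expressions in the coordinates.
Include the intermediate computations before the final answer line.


E = 25/9; F = (16/3)*t + 5*t^2; G = 1 + 16*t^2 + 30*t^3 + (225/16)*t^4
Gamma^k_ij = (1/2) g^{kl} (d_i g_jl + d_j g_il - d_l g_ij), with g^inv = (1/(EG-F^2)) [[G, -F], [-F, E]]
first partials: E_s = 0, E_t = 0, F_s = 0, F_t = 16/3 + 10*t, G_s = 0, G_t = 32*t + 90*t^2 + (225/4)*t^3
D = EG - F^2 = 25/9 + 16*t^2 + 30*t^3 + (225/16)*t^4
expanded: Gamma^s_ss = (G E_s - 2F F_s + F E_t)/(2D), Gamma^s_st = (G E_t - F G_s)/(2D), Gamma^s_tt = (2G F_t - G G_s - F G_t)/(2D), Gamma^t_ss = (2E F_s - E E_t - F E_s)/(2D), Gamma^t_st = (E G_s - F E_t)/(2D), Gamma^t_tt = (E G_t - 2F F_t + F G_s)/(2D); substitute and cancel common factors

Answer: Gamma_sss = 0, Gamma_sst = 0, Gamma_stt = (1440*t + 768)/(2025*t^4 + 4320*t^3 + 2304*t^2 + 400), Gamma_tss = 0, Gamma_tst = 0, Gamma_ttt = (4050*t^3 + 6480*t^2 + 2304*t)/(2025*t^4 + 4320*t^3 + 2304*t^2 + 400)


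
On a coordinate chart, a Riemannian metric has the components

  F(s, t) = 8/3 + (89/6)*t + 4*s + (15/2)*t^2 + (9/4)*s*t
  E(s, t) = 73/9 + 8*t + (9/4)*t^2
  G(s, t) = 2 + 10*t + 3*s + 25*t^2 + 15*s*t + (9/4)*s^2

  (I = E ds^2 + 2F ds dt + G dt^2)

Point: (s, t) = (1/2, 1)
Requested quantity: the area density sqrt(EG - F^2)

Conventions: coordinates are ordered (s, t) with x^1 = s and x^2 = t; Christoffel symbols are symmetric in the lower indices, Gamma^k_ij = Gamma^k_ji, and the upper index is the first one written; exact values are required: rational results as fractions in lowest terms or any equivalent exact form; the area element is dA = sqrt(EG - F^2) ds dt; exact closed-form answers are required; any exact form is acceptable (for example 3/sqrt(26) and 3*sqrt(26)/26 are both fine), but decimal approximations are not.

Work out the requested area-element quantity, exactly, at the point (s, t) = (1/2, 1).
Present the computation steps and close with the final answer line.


E = 661/36, F = 225/8, G = 745/16; EG - F^2 = 9205/144

Answer: sqrt(EG - F^2) = sqrt(9205)/12


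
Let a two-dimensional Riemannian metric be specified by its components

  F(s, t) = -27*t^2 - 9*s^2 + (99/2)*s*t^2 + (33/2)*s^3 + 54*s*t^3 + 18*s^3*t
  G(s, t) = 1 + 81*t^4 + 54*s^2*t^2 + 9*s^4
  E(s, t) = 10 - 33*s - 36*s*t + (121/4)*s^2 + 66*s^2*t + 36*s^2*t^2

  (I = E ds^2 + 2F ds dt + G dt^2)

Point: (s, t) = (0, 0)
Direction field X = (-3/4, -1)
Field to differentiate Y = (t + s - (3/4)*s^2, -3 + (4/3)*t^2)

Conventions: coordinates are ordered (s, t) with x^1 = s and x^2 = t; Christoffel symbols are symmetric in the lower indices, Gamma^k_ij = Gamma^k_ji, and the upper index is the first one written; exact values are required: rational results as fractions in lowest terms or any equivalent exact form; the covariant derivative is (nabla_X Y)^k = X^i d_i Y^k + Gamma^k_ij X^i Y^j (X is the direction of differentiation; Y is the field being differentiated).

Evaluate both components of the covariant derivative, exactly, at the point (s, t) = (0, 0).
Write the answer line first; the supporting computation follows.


Answer: (nabla_X Y)^s = -7/4, (nabla_X Y)^t = 0

E = 10, F = 0, G = 1 at the point
E_s = -33, E_t = 0, F_s = 0, F_t = 0, G_s = 0, G_t = 0
EG - F^2 = 10;  g^inv = (1/10) * [[1, 0], [0, 10]]
first-kind symbols [ij,l] = (1/2)(d_i g_jl + d_j g_il - d_l g_ij): [ss,s] = E_s/2 = -33/2, [ss,t] = F_s - E_t/2 = 0, [st,s] = E_t/2 = 0, [st,t] = G_s/2 = 0, [tt,s] = F_t - G_s/2 = 0, [tt,t] = G_t/2 = 0
Gamma^s_ij = (G*[ij,s] - F*[ij,t])/(EG - F^2), Gamma^t_ij = (E*[ij,t] - F*[ij,s])/(EG - F^2)
Gamma_sss = -33/20, Gamma_sst = 0, Gamma_stt = 0, Gamma_tss = 0, Gamma_tst = 0, Gamma_ttt = 0
X = (-3/4, -1), Y = (0, -3) at the point


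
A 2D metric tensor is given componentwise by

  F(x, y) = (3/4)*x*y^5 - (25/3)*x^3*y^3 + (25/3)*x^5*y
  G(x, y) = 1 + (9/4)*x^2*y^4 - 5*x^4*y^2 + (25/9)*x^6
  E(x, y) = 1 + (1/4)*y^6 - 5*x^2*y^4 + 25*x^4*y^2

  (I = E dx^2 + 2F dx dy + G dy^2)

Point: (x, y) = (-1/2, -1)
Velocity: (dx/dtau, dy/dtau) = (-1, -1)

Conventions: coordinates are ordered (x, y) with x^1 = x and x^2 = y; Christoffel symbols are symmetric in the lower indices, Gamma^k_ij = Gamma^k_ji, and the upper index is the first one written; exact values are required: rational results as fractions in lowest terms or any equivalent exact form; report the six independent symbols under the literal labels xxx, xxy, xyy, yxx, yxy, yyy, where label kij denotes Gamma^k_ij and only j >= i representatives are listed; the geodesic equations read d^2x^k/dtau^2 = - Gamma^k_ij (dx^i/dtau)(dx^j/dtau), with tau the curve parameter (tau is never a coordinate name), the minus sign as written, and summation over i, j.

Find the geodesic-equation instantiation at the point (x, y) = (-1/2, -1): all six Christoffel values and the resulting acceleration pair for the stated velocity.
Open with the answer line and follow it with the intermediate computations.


Answer: Gamma_xxx = -2160/1069, Gamma_xxy = 108/1069, Gamma_xyy = 648/1069, Gamma_yxx = 1560/1069, Gamma_yxy = -78/1069, Gamma_yyy = -468/1069; accelerations (d^2x/dtau^2, d^2y/dtau^2) = (1296/1069, -936/1069)

E = 25/16, F = -13/32, G = 745/576 at the point
E_x = -15/2, E_y = 3/8, F_x = 139/48, F_y = 95/96, G_x = -13/48, G_y = -13/8
EG - F^2 = 1069/576;  g^inv = (576/1069) * [[745/576, 13/32], [13/32, 25/16]]
first-kind symbols [ij,l] = (1/2)(d_i g_jl + d_j g_il - d_l g_ij): [xx,x] = E_x/2 = -15/4, [xx,y] = F_x - E_y/2 = 65/24, [xy,x] = E_y/2 = 3/16, [xy,y] = G_x/2 = -13/96, [yy,x] = F_y - G_x/2 = 9/8, [yy,y] = G_y/2 = -13/16
Gamma^x_ij = (G*[ij,x] - F*[ij,y])/(EG - F^2), Gamma^y_ij = (E*[ij,y] - F*[ij,x])/(EG - F^2)
Gamma_xxx = -2160/1069, Gamma_xxy = 108/1069, Gamma_xyy = 648/1069, Gamma_yxx = 1560/1069, Gamma_yxy = -78/1069, Gamma_yyy = -468/1069
d^2x/dtau^2 = -(Gamma_xxx*(-1)^2 + 2*Gamma_xxy*(-1)*(-1) + Gamma_xyy*(-1)^2) = 1296/1069
d^2y/dtau^2 = -(Gamma_yxx*(-1)^2 + 2*Gamma_yxy*(-1)*(-1) + Gamma_yyy*(-1)^2) = -936/1069


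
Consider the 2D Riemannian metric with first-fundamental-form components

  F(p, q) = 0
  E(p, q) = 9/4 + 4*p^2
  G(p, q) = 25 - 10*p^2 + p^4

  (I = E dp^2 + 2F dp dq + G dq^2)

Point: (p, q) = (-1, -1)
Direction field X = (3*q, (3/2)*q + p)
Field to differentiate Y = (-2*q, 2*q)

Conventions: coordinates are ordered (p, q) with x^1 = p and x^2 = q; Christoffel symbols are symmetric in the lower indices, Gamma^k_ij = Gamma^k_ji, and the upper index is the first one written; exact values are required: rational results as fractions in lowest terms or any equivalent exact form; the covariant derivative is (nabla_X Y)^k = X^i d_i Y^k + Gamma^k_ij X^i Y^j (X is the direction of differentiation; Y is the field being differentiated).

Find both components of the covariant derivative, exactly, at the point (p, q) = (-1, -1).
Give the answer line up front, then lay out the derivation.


Answer: (nabla_X Y)^p = 61/25, (nabla_X Y)^q = -9/2

E = 25/4, F = 0, G = 16 at the point
E_p = -8, E_q = 0, F_p = 0, F_q = 0, G_p = 16, G_q = 0
EG - F^2 = 100;  g^inv = (1/100) * [[16, 0], [0, 25/4]]
first-kind symbols [ij,l] = (1/2)(d_i g_jl + d_j g_il - d_l g_ij): [pp,p] = E_p/2 = -4, [pp,q] = F_p - E_q/2 = 0, [pq,p] = E_q/2 = 0, [pq,q] = G_p/2 = 8, [qq,p] = F_q - G_p/2 = -8, [qq,q] = G_q/2 = 0
Gamma^p_ij = (G*[ij,p] - F*[ij,q])/(EG - F^2), Gamma^q_ij = (E*[ij,q] - F*[ij,p])/(EG - F^2)
Gamma_ppp = -16/25, Gamma_ppq = 0, Gamma_pqq = -32/25, Gamma_qpp = 0, Gamma_qpq = 1/2, Gamma_qqq = 0
X = (-3, -5/2), Y = (2, -2) at the point


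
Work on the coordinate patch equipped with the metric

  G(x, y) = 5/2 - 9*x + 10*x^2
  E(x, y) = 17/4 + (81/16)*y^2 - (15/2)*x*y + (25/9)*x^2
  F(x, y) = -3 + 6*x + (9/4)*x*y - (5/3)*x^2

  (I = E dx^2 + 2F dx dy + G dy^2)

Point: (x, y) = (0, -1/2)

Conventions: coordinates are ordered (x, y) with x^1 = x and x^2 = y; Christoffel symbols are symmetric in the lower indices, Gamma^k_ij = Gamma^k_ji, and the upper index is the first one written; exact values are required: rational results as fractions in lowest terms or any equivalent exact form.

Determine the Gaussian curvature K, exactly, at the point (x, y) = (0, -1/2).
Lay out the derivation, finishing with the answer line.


E = 353/64, F = -3, G = 5/2, EG - F^2 = 613/128 at the point
E_x = 15/4, E_y = -81/16, F_x = 39/8, F_y = 0, G_x = -9, G_y = 0
E_yy = 81/8, F_xy = 9/4, G_xx = 20
The intrinsic route: Brioschi's K = (det M1 - det M2)/(EG - F^2)^2.
M1 = [[-E_yy/2 + F_xy - G_xx/2, E_x/2, F_x - E_y/2], [F_y - G_x/2, E, F], [G_y/2, F, G]] = [[-205/16, 15/8, 237/32], [9/2, 353/64, -3], [0, -3, 5/2]]; det M1 = -373633/2048
M2 = [[0, E_y/2, G_x/2], [E_y/2, E, F], [G_x/2, F, G]] = [[0, -81/32, -9/2], [-81/32, 353/64, -3], [-9/2, -3, 5/2]]; det M2 = -401517/2048
det M1 - det M2 = 6971/512; K = 6971/512 / (613/128)^2 = 223072/375769

Answer: K = 223072/375769


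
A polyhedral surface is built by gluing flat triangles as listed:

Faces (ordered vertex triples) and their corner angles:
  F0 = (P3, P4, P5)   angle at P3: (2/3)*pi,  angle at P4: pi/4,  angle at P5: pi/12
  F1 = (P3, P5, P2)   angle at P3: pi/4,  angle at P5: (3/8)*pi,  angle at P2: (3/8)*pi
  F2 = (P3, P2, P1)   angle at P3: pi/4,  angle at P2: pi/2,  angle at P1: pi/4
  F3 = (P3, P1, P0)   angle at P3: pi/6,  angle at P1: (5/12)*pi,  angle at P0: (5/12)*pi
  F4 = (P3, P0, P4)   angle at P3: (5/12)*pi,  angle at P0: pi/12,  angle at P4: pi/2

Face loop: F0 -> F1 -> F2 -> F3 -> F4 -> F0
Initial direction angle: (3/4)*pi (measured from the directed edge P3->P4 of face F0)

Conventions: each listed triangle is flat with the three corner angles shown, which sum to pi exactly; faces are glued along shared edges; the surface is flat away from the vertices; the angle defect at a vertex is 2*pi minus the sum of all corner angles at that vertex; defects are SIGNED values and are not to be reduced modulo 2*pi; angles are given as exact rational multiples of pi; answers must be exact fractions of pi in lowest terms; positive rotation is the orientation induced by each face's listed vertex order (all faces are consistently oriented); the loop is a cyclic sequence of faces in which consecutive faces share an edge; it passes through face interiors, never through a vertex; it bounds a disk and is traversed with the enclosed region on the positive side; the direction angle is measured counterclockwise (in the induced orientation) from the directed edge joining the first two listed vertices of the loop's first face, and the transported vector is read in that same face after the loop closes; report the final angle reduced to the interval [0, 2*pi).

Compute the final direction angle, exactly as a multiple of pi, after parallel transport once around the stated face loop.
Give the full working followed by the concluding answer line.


enclosed vertex P3: corner angles sum to (7/4)*pi, defect = 2*pi - (7/4)*pi = pi/4
summing the enclosed defects onto the initial angle, mod 2*pi in the induced orientation:
final angle = (3/4)*pi + pi/4 = pi (mod 2*pi)

Answer: final direction angle = pi
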